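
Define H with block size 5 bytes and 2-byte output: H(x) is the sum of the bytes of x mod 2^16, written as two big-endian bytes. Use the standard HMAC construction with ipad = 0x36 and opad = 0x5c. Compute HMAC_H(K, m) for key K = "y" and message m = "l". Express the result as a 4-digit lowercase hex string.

0229

Key "y" = 79 is 1 byte ≤ B = 5; zero-pad to 5 bytes: K' = 79 00 00 00 00.
K' ⊕ ipad = 4f 36 36 36 36.  K' ⊕ opad = 25 5c 5c 5c 5c.
Inner input = (K'⊕ipad) ∥ m = 4f 36 36 36 36 ∥ 6c.
Inner hash: sum = 79+54+54+54+54+108 = 403 → 01 93.
Outer input = (K'⊕opad) ∥ inner = 25 5c 5c 5c 5c ∥ 01 93.
Outer hash (tag): sum = 37+92+92+92+92+1+147 = 553 → 02 29.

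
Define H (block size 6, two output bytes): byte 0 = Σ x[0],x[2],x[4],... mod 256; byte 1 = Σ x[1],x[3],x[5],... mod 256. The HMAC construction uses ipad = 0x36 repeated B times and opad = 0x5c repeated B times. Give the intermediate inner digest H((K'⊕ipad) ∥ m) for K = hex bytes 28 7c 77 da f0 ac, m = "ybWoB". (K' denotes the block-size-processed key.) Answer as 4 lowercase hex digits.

Key hex bytes 28 7c 77 da f0 ac is exactly B = 6 bytes: K' = 28 7c 77 da f0 ac.
K' ⊕ ipad = 1e 4a 41 ec c6 9a.
Inner input = 1e 4a 41 ec c6 9a ∥ 79 62 57 6f 42.
Inner hash: even-index sum = 567 mod 256 = 55; odd-index sum = 673 mod 256 = 161 → 37 a1.

37a1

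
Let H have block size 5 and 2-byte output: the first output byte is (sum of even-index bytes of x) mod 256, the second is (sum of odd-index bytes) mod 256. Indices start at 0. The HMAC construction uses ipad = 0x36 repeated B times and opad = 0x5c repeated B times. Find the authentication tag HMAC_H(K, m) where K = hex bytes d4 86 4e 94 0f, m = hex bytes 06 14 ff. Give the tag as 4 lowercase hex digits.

4449

Key hex bytes d4 86 4e 94 0f is exactly B = 5 bytes: K' = d4 86 4e 94 0f.
K' ⊕ ipad = e2 b0 78 a2 39.  K' ⊕ opad = 88 da 12 c8 53.
Inner input = (K'⊕ipad) ∥ m = e2 b0 78 a2 39 ∥ 06 14 ff.
Inner hash: even-index sum = 423 mod 256 = 167; odd-index sum = 599 mod 256 = 87 → a7 57.
Outer input = (K'⊕opad) ∥ inner = 88 da 12 c8 53 ∥ a7 57.
Outer hash (tag): even-index sum = 324 mod 256 = 68; odd-index sum = 585 mod 256 = 73 → 44 49.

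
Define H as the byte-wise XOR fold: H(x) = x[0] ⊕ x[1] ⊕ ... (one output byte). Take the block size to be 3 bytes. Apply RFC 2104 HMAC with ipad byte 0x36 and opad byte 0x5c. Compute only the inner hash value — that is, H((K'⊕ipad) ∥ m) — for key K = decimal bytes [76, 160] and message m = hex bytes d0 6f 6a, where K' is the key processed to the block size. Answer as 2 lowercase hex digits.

Key decimal bytes [76, 160] = 4c a0 is 2 bytes ≤ B = 3; zero-pad to 3 bytes: K' = 4c a0 00.
K' ⊕ ipad = 7a 96 36.
Inner input = 7a 96 36 ∥ d0 6f 6a.
Inner hash: XOR 7a⊕96⊕36⊕d0⊕6f⊕6a = 0f.

0f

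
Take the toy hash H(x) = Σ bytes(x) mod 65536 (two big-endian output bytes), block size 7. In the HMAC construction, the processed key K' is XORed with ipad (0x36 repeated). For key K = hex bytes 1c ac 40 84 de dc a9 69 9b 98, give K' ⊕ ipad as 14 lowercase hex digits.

33bd3636363636

Key hex bytes 1c ac 40 84 de dc a9 69 9b 98 is 10 bytes > B = 7, so hash it first: H(key) = 05 8b, then zero-pad to 7 bytes: K' = 05 8b 00 00 00 00 00.
XOR each byte with 0x36: 05⊕36=33, 8b⊕36=bd, 00⊕36=36, 00⊕36=36, 00⊕36=36, 00⊕36=36, 00⊕36=36.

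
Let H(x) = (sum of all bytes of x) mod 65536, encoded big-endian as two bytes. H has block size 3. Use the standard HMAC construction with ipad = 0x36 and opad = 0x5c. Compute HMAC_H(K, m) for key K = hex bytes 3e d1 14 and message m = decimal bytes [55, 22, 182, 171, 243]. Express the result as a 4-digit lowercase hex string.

01ec

Key hex bytes 3e d1 14 is exactly B = 3 bytes: K' = 3e d1 14.
K' ⊕ ipad = 08 e7 22.  K' ⊕ opad = 62 8d 48.
Inner input = (K'⊕ipad) ∥ m = 08 e7 22 ∥ 37 16 b6 ab f3.
Inner hash: sum = 8+231+34+55+22+182+171+243 = 946 → 03 b2.
Outer input = (K'⊕opad) ∥ inner = 62 8d 48 ∥ 03 b2.
Outer hash (tag): sum = 98+141+72+3+178 = 492 → 01 ec.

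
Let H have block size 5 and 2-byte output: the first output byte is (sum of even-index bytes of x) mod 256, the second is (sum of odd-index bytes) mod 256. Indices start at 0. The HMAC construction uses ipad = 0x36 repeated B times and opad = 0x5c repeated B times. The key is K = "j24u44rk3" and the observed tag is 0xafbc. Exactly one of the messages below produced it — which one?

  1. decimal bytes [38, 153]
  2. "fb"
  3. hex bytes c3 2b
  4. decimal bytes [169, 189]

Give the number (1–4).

Key "j24u44rk3" = 6a 32 34 75 34 34 72 6b 33 is 9 bytes > B = 5, so hash it first: H(key) = 77 46, then zero-pad to 5 bytes: K' = 77 46 00 00 00.
K' ⊕ ipad = 41 70 36 36 36; K' ⊕ opad = 2b 1a 5c 5c 5c.
m1: inner = H(41 70 36 36 36 26 99) = 46 cc; tag = H(2b 1a 5c 5c 5c 46 cc) = afbc ← matches
m2: inner = H(41 70 36 36 36 66 62) = 0f 0c; tag = H(2b 1a 5c 5c 5c 0f 0c) = ef85
m3: inner = H(41 70 36 36 36 c3 2b) = d8 69; tag = H(2b 1a 5c 5c 5c d8 69) = 4c4e
m4: inner = H(41 70 36 36 36 a9 bd) = 6a 4f; tag = H(2b 1a 5c 5c 5c 6a 4f) = 32e0

1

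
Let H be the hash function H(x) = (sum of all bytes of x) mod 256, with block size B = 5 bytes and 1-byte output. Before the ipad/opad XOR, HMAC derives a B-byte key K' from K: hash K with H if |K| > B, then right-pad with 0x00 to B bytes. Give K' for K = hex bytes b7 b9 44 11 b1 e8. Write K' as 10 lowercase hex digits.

5e00000000

|K| = 6 > B = 5, so first hash the key.
H(K): sum = 183+185+68+17+177+232 = 862; mod 256 = 94 → 5e.
Zero-pad H(K) = 5e to 5 bytes: K' = 5e 00 00 00 00.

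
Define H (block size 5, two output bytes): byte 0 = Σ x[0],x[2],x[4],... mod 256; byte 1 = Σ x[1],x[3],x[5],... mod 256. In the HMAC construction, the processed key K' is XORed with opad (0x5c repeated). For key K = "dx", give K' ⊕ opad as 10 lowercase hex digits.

Key "dx" = 64 78 is 2 bytes ≤ B = 5; zero-pad to 5 bytes: K' = 64 78 00 00 00.
XOR each byte with 0x5c: 64⊕5c=38, 78⊕5c=24, 00⊕5c=5c, 00⊕5c=5c, 00⊕5c=5c.

38245c5c5c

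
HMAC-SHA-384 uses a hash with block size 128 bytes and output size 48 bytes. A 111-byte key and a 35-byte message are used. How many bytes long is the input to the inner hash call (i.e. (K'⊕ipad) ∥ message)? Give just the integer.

Key is 111 ≤ 128 bytes, zero-padded: |K'| = 128.
Inner input = (K'⊕ipad) ∥ m → 128 + 35 = 163 bytes.

163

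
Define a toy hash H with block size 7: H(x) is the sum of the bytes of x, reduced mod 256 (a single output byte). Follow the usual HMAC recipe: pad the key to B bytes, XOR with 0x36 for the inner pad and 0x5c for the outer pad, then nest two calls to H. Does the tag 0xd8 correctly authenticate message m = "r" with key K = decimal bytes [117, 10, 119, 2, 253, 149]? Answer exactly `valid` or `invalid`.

valid

Key decimal bytes [117, 10, 119, 2, 253, 149] = 75 0a 77 02 fd 95 is 6 bytes ≤ B = 7; zero-pad to 7 bytes: K' = 75 0a 77 02 fd 95 00.
K' ⊕ ipad = 43 3c 41 34 cb a3 36; K' ⊕ opad = 29 56 2b 5e a1 c9 5c.
Inner hash: sum = 67+60+65+52+203+163+54+114 = 778; mod 256 = 10 → 0a.
Outer hash (recomputed tag): sum = 41+86+43+94+161+201+92+10 = 728; mod 256 = 216 → d8.
Recomputed tag = d8; claimed = d8 → match.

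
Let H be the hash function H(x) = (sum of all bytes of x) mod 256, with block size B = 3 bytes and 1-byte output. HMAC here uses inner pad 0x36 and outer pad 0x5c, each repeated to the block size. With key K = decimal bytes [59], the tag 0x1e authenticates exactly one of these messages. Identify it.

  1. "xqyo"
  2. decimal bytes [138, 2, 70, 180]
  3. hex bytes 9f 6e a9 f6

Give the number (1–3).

Key decimal bytes [59] = 3b is 1 byte ≤ B = 3; zero-pad to 3 bytes: K' = 3b 00 00.
K' ⊕ ipad = 0d 36 36; K' ⊕ opad = 67 5c 5c.
m1: inner = H(0d 36 36 78 71 79 6f) = 4a; tag = H(67 5c 5c 4a) = 69
m2: inner = H(0d 36 36 8a 02 46 b4) = ff; tag = H(67 5c 5c ff) = 1e ← matches
m3: inner = H(0d 36 36 9f 6e a9 f6) = 25; tag = H(67 5c 5c 25) = 44

2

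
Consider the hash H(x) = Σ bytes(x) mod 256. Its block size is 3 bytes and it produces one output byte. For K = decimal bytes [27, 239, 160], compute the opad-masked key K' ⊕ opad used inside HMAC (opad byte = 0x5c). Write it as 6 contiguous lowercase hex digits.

Key decimal bytes [27, 239, 160] = 1b ef a0 is exactly B = 3 bytes: K' = 1b ef a0.
XOR each byte with 0x5c: 1b⊕5c=47, ef⊕5c=b3, a0⊕5c=fc.

47b3fc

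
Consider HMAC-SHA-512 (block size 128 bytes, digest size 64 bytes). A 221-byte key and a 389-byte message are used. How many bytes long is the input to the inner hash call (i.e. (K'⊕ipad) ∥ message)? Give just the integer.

Key is 221 > 128 bytes, so it is hashed to 64 bytes then zero-padded to 128: |K'| = 128.
Inner input = (K'⊕ipad) ∥ m → 128 + 389 = 517 bytes.

517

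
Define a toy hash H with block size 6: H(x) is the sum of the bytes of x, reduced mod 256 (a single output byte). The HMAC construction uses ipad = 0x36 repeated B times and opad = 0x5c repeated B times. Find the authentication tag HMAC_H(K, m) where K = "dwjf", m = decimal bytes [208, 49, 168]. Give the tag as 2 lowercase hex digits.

df

Key "dwjf" = 64 77 6a 66 is 4 bytes ≤ B = 6; zero-pad to 6 bytes: K' = 64 77 6a 66 00 00.
K' ⊕ ipad = 52 41 5c 50 36 36.  K' ⊕ opad = 38 2b 36 3a 5c 5c.
Inner input = (K'⊕ipad) ∥ m = 52 41 5c 50 36 36 ∥ d0 31 a8.
Inner hash: sum = 82+65+92+80+54+54+208+49+168 = 852; mod 256 = 84 → 54.
Outer input = (K'⊕opad) ∥ inner = 38 2b 36 3a 5c 5c ∥ 54.
Outer hash (tag): sum = 56+43+54+58+92+92+84 = 479; mod 256 = 223 → df.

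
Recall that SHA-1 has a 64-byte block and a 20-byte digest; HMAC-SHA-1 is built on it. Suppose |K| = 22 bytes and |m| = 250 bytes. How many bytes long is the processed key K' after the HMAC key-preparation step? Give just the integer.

64

Key is 22 ≤ 64 bytes, zero-padded: |K'| = 64.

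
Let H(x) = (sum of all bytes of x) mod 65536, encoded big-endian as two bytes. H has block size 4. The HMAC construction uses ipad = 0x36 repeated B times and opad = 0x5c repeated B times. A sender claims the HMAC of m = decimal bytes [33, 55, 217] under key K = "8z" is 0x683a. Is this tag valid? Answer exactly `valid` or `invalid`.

invalid

Key "8z" = 38 7a is 2 bytes ≤ B = 4; zero-pad to 4 bytes: K' = 38 7a 00 00.
K' ⊕ ipad = 0e 4c 36 36; K' ⊕ opad = 64 26 5c 5c.
Inner hash: sum = 14+76+54+54+33+55+217 = 503 → 01 f7.
Outer hash (recomputed tag): sum = 100+38+92+92+1+247 = 570 → 02 3a.
Recomputed tag = 023a; claimed = 683a → mismatch.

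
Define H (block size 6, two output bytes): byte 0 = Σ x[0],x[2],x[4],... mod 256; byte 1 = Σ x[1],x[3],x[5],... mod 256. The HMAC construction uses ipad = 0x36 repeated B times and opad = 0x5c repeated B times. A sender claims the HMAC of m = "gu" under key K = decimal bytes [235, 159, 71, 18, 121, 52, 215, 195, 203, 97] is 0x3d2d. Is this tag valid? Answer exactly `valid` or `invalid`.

invalid

Key decimal bytes [235, 159, 71, 18, 121, 52, 215, 195, 203, 97] = eb 9f 47 12 79 34 d7 c3 cb 61 is 10 bytes > B = 6, so hash it first: H(key) = 4d 09, then zero-pad to 6 bytes: K' = 4d 09 00 00 00 00.
K' ⊕ ipad = 7b 3f 36 36 36 36; K' ⊕ opad = 11 55 5c 5c 5c 5c.
Inner hash: even-index sum = 334 mod 256 = 78; odd-index sum = 288 mod 256 = 32 → 4e 20.
Outer hash (recomputed tag): even-index sum = 279 mod 256 = 23; odd-index sum = 301 mod 256 = 45 → 17 2d.
Recomputed tag = 172d; claimed = 3d2d → mismatch.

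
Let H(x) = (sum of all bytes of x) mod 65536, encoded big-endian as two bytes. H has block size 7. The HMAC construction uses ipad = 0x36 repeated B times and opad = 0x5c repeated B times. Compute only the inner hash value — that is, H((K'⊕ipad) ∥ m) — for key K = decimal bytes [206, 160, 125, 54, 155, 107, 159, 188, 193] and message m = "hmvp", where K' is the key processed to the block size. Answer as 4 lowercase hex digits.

0371

Key decimal bytes [206, 160, 125, 54, 155, 107, 159, 188, 193] = ce a0 7d 36 9b 6b 9f bc c1 is 9 bytes > B = 7, so hash it first: H(key) = 05 43, then zero-pad to 7 bytes: K' = 05 43 00 00 00 00 00.
K' ⊕ ipad = 33 75 36 36 36 36 36.
Inner input = 33 75 36 36 36 36 36 ∥ 68 6d 76 70.
Inner hash: sum = 51+117+54+54+54+54+54+104+109+118+112 = 881 → 03 71.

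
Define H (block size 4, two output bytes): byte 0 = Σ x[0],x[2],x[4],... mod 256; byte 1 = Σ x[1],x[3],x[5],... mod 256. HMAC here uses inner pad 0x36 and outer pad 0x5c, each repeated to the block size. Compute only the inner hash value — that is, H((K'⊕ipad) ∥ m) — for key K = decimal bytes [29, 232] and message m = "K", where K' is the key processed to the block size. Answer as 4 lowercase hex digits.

Key decimal bytes [29, 232] = 1d e8 is 2 bytes ≤ B = 4; zero-pad to 4 bytes: K' = 1d e8 00 00.
K' ⊕ ipad = 2b de 36 36.
Inner input = 2b de 36 36 ∥ 4b.
Inner hash: even-index sum = 172 mod 256 = 172; odd-index sum = 276 mod 256 = 20 → ac 14.

ac14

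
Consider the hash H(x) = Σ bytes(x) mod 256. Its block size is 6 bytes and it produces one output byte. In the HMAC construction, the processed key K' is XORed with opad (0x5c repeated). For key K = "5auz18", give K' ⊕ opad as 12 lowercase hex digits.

Key "5auz18" = 35 61 75 7a 31 38 is exactly B = 6 bytes: K' = 35 61 75 7a 31 38.
XOR each byte with 0x5c: 35⊕5c=69, 61⊕5c=3d, 75⊕5c=29, 7a⊕5c=26, 31⊕5c=6d, 38⊕5c=64.

693d29266d64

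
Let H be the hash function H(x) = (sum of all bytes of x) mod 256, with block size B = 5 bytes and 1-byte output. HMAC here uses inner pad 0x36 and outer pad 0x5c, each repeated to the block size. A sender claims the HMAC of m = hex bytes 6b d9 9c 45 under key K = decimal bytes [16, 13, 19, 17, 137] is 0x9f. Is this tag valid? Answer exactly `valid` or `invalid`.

Key decimal bytes [16, 13, 19, 17, 137] = 10 0d 13 11 89 is exactly B = 5 bytes: K' = 10 0d 13 11 89.
K' ⊕ ipad = 26 3b 25 27 bf; K' ⊕ opad = 4c 51 4f 4d d5.
Inner hash: sum = 38+59+37+39+191+107+217+156+69 = 913; mod 256 = 145 → 91.
Outer hash (recomputed tag): sum = 76+81+79+77+213+145 = 671; mod 256 = 159 → 9f.
Recomputed tag = 9f; claimed = 9f → match.

valid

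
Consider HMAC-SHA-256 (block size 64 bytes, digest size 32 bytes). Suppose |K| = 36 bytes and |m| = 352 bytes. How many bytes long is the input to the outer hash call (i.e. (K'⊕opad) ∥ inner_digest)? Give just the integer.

96

Key is 36 ≤ 64 bytes, zero-padded: |K'| = 64.
Outer input = (K'⊕opad) ∥ H(inner) → 64 + 32 = 96 bytes.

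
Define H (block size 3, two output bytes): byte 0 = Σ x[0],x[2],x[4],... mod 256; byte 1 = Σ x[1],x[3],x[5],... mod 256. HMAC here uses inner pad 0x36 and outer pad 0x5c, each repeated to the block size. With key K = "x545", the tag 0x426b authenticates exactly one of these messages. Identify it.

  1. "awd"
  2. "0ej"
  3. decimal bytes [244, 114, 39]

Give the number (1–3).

Key "x545" = 78 35 34 35 is 4 bytes > B = 3, so hash it first: H(key) = ac 6a, then zero-pad to 3 bytes: K' = ac 6a 00.
K' ⊕ ipad = 9a 5c 36; K' ⊕ opad = f0 36 5c.
m1: inner = H(9a 5c 36 61 77 64) = 47 21; tag = H(f0 36 5c 47 21) = 6d7d
m2: inner = H(9a 5c 36 30 65 6a) = 35 f6; tag = H(f0 36 5c 35 f6) = 426b ← matches
m3: inner = H(9a 5c 36 f4 72 27) = 42 77; tag = H(f0 36 5c 42 77) = c378

2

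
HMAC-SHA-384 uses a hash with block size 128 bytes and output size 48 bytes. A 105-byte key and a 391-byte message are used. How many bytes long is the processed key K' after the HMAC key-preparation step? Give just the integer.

128

Key is 105 ≤ 128 bytes, zero-padded: |K'| = 128.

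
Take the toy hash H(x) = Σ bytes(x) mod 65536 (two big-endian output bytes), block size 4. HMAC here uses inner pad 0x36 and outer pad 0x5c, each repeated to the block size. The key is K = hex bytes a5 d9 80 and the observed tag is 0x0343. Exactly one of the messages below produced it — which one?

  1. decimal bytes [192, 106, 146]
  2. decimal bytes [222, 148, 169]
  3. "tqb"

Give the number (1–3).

Key hex bytes a5 d9 80 is 3 bytes ≤ B = 4; zero-pad to 4 bytes: K' = a5 d9 80 00.
K' ⊕ ipad = 93 ef b6 36; K' ⊕ opad = f9 85 dc 5c.
m1: inner = H(93 ef b6 36 c0 6a 92) = 04 2a; tag = H(f9 85 dc 5c 04 2a) = 02e4
m2: inner = H(93 ef b6 36 de 94 a9) = 04 89; tag = H(f9 85 dc 5c 04 89) = 0343 ← matches
m3: inner = H(93 ef b6 36 74 71 62) = 03 b5; tag = H(f9 85 dc 5c 03 b5) = 036e

2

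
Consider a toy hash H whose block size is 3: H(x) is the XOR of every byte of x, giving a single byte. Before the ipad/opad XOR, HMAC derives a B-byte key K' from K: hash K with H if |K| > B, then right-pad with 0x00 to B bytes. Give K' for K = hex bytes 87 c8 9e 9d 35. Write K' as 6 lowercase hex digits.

790000

|K| = 5 > B = 3, so first hash the key.
H(K): XOR 87⊕c8⊕9e⊕9d⊕35 = 79.
Zero-pad H(K) = 79 to 3 bytes: K' = 79 00 00.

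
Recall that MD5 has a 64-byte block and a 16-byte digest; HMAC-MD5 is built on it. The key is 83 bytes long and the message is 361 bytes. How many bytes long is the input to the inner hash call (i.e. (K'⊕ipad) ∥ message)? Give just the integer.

Key is 83 > 64 bytes, so it is hashed to 16 bytes then zero-padded to 64: |K'| = 64.
Inner input = (K'⊕ipad) ∥ m → 64 + 361 = 425 bytes.

425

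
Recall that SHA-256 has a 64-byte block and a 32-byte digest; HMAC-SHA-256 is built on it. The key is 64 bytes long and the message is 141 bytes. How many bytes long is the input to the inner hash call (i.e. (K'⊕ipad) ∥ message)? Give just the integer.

Key is 64 ≤ 64 bytes, zero-padded: |K'| = 64.
Inner input = (K'⊕ipad) ∥ m → 64 + 141 = 205 bytes.

205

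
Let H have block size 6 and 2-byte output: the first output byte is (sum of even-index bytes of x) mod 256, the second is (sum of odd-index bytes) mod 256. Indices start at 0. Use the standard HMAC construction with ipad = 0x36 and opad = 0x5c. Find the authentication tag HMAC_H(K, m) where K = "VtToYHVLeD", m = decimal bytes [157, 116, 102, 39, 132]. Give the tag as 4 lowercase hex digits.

1533

Key "VtToYHVLeD" = 56 74 54 6f 59 48 56 4c 65 44 is 10 bytes > B = 6, so hash it first: H(key) = be bb, then zero-pad to 6 bytes: K' = be bb 00 00 00 00.
K' ⊕ ipad = 88 8d 36 36 36 36.  K' ⊕ opad = e2 e7 5c 5c 5c 5c.
Inner input = (K'⊕ipad) ∥ m = 88 8d 36 36 36 36 ∥ 9d 74 66 27 84.
Inner hash: even-index sum = 635 mod 256 = 123; odd-index sum = 404 mod 256 = 148 → 7b 94.
Outer input = (K'⊕opad) ∥ inner = e2 e7 5c 5c 5c 5c ∥ 7b 94.
Outer hash (tag): even-index sum = 533 mod 256 = 21; odd-index sum = 563 mod 256 = 51 → 15 33.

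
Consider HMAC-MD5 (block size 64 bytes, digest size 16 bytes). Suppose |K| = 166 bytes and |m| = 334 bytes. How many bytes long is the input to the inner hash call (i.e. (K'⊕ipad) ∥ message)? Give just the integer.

398

Key is 166 > 64 bytes, so it is hashed to 16 bytes then zero-padded to 64: |K'| = 64.
Inner input = (K'⊕ipad) ∥ m → 64 + 334 = 398 bytes.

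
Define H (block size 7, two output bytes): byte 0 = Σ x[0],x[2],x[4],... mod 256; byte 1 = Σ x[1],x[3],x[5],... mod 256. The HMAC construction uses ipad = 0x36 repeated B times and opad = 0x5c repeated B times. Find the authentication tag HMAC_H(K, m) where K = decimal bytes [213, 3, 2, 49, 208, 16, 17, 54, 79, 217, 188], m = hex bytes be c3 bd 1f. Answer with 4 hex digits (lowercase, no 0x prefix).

ff40

Key decimal bytes [213, 3, 2, 49, 208, 16, 17, 54, 79, 217, 188] = d5 03 02 31 d0 10 11 36 4f d9 bc is 11 bytes > B = 7, so hash it first: H(key) = c3 53, then zero-pad to 7 bytes: K' = c3 53 00 00 00 00 00.
K' ⊕ ipad = f5 65 36 36 36 36 36.  K' ⊕ opad = 9f 0f 5c 5c 5c 5c 5c.
Inner input = (K'⊕ipad) ∥ m = f5 65 36 36 36 36 36 ∥ be c3 bd 1f.
Inner hash: even-index sum = 633 mod 256 = 121; odd-index sum = 588 mod 256 = 76 → 79 4c.
Outer input = (K'⊕opad) ∥ inner = 9f 0f 5c 5c 5c 5c 5c ∥ 79 4c.
Outer hash (tag): even-index sum = 511 mod 256 = 255; odd-index sum = 320 mod 256 = 64 → ff 40.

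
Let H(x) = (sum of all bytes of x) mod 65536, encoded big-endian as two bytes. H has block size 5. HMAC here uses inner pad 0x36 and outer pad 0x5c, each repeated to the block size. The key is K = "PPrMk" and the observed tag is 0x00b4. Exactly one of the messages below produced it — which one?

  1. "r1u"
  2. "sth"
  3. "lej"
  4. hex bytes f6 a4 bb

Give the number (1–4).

3

Key "PPrMk" = 50 50 72 4d 6b is exactly B = 5 bytes: K' = 50 50 72 4d 6b.
K' ⊕ ipad = 66 66 44 7b 5d; K' ⊕ opad = 0c 0c 2e 11 37.
m1: inner = H(66 66 44 7b 5d 72 31 75) = 03 00; tag = H(0c 0c 2e 11 37 03 00) = 0091
m2: inner = H(66 66 44 7b 5d 73 74 68) = 03 37; tag = H(0c 0c 2e 11 37 03 37) = 00c8
m3: inner = H(66 66 44 7b 5d 6c 65 6a) = 03 23; tag = H(0c 0c 2e 11 37 03 23) = 00b4 ← matches
m4: inner = H(66 66 44 7b 5d f6 a4 bb) = 04 3d; tag = H(0c 0c 2e 11 37 04 3d) = 00cf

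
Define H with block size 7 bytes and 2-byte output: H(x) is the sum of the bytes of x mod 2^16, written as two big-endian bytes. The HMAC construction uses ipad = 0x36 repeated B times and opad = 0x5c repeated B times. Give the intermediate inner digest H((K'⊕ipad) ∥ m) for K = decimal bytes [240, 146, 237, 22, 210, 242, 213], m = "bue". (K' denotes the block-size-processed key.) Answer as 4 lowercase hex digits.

062c

Key decimal bytes [240, 146, 237, 22, 210, 242, 213] = f0 92 ed 16 d2 f2 d5 is exactly B = 7 bytes: K' = f0 92 ed 16 d2 f2 d5.
K' ⊕ ipad = c6 a4 db 20 e4 c4 e3.
Inner input = c6 a4 db 20 e4 c4 e3 ∥ 62 75 65.
Inner hash: sum = 198+164+219+32+228+196+227+98+117+101 = 1580 → 06 2c.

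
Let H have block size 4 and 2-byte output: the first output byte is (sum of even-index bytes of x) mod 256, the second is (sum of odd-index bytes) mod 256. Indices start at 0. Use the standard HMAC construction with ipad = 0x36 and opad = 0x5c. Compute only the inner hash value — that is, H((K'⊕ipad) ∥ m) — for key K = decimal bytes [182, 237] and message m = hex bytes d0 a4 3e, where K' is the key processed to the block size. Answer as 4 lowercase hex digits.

Key decimal bytes [182, 237] = b6 ed is 2 bytes ≤ B = 4; zero-pad to 4 bytes: K' = b6 ed 00 00.
K' ⊕ ipad = 80 db 36 36.
Inner input = 80 db 36 36 ∥ d0 a4 3e.
Inner hash: even-index sum = 452 mod 256 = 196; odd-index sum = 437 mod 256 = 181 → c4 b5.

c4b5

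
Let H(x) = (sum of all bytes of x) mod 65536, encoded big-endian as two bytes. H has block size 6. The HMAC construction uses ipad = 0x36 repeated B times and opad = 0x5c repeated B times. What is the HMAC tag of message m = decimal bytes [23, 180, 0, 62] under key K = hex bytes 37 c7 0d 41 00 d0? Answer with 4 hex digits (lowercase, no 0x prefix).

0328

Key hex bytes 37 c7 0d 41 00 d0 is exactly B = 6 bytes: K' = 37 c7 0d 41 00 d0.
K' ⊕ ipad = 01 f1 3b 77 36 e6.  K' ⊕ opad = 6b 9b 51 1d 5c 8c.
Inner input = (K'⊕ipad) ∥ m = 01 f1 3b 77 36 e6 ∥ 17 b4 00 3e.
Inner hash: sum = 1+241+59+119+54+230+23+180+0+62 = 969 → 03 c9.
Outer input = (K'⊕opad) ∥ inner = 6b 9b 51 1d 5c 8c ∥ 03 c9.
Outer hash (tag): sum = 107+155+81+29+92+140+3+201 = 808 → 03 28.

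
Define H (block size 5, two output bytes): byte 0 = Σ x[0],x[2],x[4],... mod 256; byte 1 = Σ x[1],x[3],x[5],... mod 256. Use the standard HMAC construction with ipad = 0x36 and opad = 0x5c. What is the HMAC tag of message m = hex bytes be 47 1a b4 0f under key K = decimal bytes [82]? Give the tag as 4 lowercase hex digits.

1983

Key decimal bytes [82] = 52 is 1 byte ≤ B = 5; zero-pad to 5 bytes: K' = 52 00 00 00 00.
K' ⊕ ipad = 64 36 36 36 36.  K' ⊕ opad = 0e 5c 5c 5c 5c.
Inner input = (K'⊕ipad) ∥ m = 64 36 36 36 36 ∥ be 47 1a b4 0f.
Inner hash: even-index sum = 459 mod 256 = 203; odd-index sum = 339 mod 256 = 83 → cb 53.
Outer input = (K'⊕opad) ∥ inner = 0e 5c 5c 5c 5c ∥ cb 53.
Outer hash (tag): even-index sum = 281 mod 256 = 25; odd-index sum = 387 mod 256 = 131 → 19 83.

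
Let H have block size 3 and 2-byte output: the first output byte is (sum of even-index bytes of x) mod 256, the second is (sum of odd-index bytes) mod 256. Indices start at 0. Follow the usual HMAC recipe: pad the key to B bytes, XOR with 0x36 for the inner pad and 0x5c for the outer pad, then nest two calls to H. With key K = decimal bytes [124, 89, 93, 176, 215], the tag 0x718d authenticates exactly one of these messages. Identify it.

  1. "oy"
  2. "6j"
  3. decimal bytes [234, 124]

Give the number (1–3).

3

Key decimal bytes [124, 89, 93, 176, 215] = 7c 59 5d b0 d7 is 5 bytes > B = 3, so hash it first: H(key) = b0 09, then zero-pad to 3 bytes: K' = b0 09 00.
K' ⊕ ipad = 86 3f 36; K' ⊕ opad = ec 55 5c.
m1: inner = H(86 3f 36 6f 79) = 35 ae; tag = H(ec 55 5c 35 ae) = f68a
m2: inner = H(86 3f 36 36 6a) = 26 75; tag = H(ec 55 5c 26 75) = bd7b
m3: inner = H(86 3f 36 ea 7c) = 38 29; tag = H(ec 55 5c 38 29) = 718d ← matches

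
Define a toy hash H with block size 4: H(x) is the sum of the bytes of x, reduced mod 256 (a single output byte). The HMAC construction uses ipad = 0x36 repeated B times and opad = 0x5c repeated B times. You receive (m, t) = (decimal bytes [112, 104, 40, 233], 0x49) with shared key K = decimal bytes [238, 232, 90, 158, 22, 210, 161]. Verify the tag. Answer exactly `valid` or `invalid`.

invalid

Key decimal bytes [238, 232, 90, 158, 22, 210, 161] = ee e8 5a 9e 16 d2 a1 is 7 bytes > B = 4, so hash it first: H(key) = 57, then zero-pad to 4 bytes: K' = 57 00 00 00.
K' ⊕ ipad = 61 36 36 36; K' ⊕ opad = 0b 5c 5c 5c.
Inner hash: sum = 97+54+54+54+112+104+40+233 = 748; mod 256 = 236 → ec.
Outer hash (recomputed tag): sum = 11+92+92+92+236 = 523; mod 256 = 11 → 0b.
Recomputed tag = 0b; claimed = 49 → mismatch.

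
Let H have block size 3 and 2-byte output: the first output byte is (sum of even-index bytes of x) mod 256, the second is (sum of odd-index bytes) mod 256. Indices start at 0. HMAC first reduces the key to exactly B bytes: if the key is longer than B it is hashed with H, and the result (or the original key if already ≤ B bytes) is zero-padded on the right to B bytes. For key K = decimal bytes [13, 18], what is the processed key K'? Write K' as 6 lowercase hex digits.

0d1200

Key decimal bytes [13, 18] = 0d 12 is 2 bytes ≤ B = 3; zero-pad to 3 bytes: K' = 0d 12 00.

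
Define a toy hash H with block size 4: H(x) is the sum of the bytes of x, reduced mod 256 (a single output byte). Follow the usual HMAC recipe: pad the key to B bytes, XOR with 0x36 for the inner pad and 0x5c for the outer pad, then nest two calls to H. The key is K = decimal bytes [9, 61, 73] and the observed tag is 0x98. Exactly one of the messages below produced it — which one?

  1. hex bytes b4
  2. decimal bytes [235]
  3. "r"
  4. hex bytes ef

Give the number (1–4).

Key decimal bytes [9, 61, 73] = 09 3d 49 is 3 bytes ≤ B = 4; zero-pad to 4 bytes: K' = 09 3d 49 00.
K' ⊕ ipad = 3f 0b 7f 36; K' ⊕ opad = 55 61 15 5c.
m1: inner = H(3f 0b 7f 36 b4) = b3; tag = H(55 61 15 5c b3) = da
m2: inner = H(3f 0b 7f 36 eb) = ea; tag = H(55 61 15 5c ea) = 11
m3: inner = H(3f 0b 7f 36 72) = 71; tag = H(55 61 15 5c 71) = 98 ← matches
m4: inner = H(3f 0b 7f 36 ef) = ee; tag = H(55 61 15 5c ee) = 15

3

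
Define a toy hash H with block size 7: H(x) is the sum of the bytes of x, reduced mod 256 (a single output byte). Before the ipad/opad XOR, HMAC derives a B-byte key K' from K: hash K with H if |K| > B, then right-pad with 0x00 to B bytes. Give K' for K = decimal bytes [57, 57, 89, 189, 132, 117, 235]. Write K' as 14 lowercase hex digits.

Key decimal bytes [57, 57, 89, 189, 132, 117, 235] = 39 39 59 bd 84 75 eb is exactly B = 7 bytes: K' = 39 39 59 bd 84 75 eb.

393959bd8475eb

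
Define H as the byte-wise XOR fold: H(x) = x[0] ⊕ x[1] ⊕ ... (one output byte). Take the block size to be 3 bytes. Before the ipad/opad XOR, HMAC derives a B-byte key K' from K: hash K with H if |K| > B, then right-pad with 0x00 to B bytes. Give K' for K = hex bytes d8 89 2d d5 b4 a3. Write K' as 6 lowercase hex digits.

|K| = 6 > B = 3, so first hash the key.
H(K): XOR d8⊕89⊕2d⊕d5⊕b4⊕a3 = be.
Zero-pad H(K) = be to 3 bytes: K' = be 00 00.

be0000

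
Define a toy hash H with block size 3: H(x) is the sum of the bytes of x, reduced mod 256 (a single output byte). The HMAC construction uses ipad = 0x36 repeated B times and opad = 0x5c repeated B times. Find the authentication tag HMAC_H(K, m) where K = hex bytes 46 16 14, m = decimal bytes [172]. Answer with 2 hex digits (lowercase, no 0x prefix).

0a

Key hex bytes 46 16 14 is exactly B = 3 bytes: K' = 46 16 14.
K' ⊕ ipad = 70 20 22.  K' ⊕ opad = 1a 4a 48.
Inner input = (K'⊕ipad) ∥ m = 70 20 22 ∥ ac.
Inner hash: sum = 112+32+34+172 = 350; mod 256 = 94 → 5e.
Outer input = (K'⊕opad) ∥ inner = 1a 4a 48 ∥ 5e.
Outer hash (tag): sum = 26+74+72+94 = 266; mod 256 = 10 → 0a.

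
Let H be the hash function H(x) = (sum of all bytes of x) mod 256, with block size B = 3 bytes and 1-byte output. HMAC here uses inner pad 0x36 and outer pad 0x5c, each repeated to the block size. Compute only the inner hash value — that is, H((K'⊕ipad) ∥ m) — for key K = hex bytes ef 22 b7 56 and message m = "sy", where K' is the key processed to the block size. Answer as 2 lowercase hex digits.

Key hex bytes ef 22 b7 56 is 4 bytes > B = 3, so hash it first: H(key) = 1e, then zero-pad to 3 bytes: K' = 1e 00 00.
K' ⊕ ipad = 28 36 36.
Inner input = 28 36 36 ∥ 73 79.
Inner hash: sum = 40+54+54+115+121 = 384; mod 256 = 128 → 80.

80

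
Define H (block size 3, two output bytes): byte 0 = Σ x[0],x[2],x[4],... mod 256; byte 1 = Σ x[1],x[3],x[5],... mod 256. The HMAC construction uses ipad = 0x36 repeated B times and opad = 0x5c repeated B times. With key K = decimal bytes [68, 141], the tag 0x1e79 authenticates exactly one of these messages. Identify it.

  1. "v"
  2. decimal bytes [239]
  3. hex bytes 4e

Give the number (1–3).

2

Key decimal bytes [68, 141] = 44 8d is 2 bytes ≤ B = 3; zero-pad to 3 bytes: K' = 44 8d 00.
K' ⊕ ipad = 72 bb 36; K' ⊕ opad = 18 d1 5c.
m1: inner = H(72 bb 36 76) = a8 31; tag = H(18 d1 5c a8 31) = a579
m2: inner = H(72 bb 36 ef) = a8 aa; tag = H(18 d1 5c a8 aa) = 1e79 ← matches
m3: inner = H(72 bb 36 4e) = a8 09; tag = H(18 d1 5c a8 09) = 7d79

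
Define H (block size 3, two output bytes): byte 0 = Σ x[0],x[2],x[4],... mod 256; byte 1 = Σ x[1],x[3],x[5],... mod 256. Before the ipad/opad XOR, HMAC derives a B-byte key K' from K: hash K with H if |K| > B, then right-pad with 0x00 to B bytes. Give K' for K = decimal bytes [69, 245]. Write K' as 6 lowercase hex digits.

45f500

Key decimal bytes [69, 245] = 45 f5 is 2 bytes ≤ B = 3; zero-pad to 3 bytes: K' = 45 f5 00.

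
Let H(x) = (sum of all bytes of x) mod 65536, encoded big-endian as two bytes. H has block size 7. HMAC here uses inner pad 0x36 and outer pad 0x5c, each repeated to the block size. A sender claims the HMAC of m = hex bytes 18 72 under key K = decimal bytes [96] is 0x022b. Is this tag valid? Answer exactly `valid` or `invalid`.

Key decimal bytes [96] = 60 is 1 byte ≤ B = 7; zero-pad to 7 bytes: K' = 60 00 00 00 00 00 00.
K' ⊕ ipad = 56 36 36 36 36 36 36; K' ⊕ opad = 3c 5c 5c 5c 5c 5c 5c.
Inner hash: sum = 86+54+54+54+54+54+54+24+114 = 548 → 02 24.
Outer hash (recomputed tag): sum = 60+92+92+92+92+92+92+2+36 = 650 → 02 8a.
Recomputed tag = 028a; claimed = 022b → mismatch.

invalid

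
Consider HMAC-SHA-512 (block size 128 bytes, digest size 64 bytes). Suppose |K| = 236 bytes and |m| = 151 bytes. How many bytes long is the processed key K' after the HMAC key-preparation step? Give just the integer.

128

Key is 236 > 128 bytes, so it is hashed to 64 bytes then zero-padded to 128: |K'| = 128.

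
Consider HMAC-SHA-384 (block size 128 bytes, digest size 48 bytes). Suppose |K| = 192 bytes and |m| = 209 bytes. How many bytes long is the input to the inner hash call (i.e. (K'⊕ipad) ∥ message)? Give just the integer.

Key is 192 > 128 bytes, so it is hashed to 48 bytes then zero-padded to 128: |K'| = 128.
Inner input = (K'⊕ipad) ∥ m → 128 + 209 = 337 bytes.

337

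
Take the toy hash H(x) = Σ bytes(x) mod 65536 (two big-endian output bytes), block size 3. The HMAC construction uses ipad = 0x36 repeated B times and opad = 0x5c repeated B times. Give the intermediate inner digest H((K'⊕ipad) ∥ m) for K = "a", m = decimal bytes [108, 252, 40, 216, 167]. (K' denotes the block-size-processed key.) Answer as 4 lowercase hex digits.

Key "a" = 61 is 1 byte ≤ B = 3; zero-pad to 3 bytes: K' = 61 00 00.
K' ⊕ ipad = 57 36 36.
Inner input = 57 36 36 ∥ 6c fc 28 d8 a7.
Inner hash: sum = 87+54+54+108+252+40+216+167 = 978 → 03 d2.

03d2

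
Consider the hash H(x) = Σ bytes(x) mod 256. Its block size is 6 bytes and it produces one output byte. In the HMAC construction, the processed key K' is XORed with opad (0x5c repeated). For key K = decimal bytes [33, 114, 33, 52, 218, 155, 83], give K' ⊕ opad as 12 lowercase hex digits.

ec5c5c5c5c5c

Key decimal bytes [33, 114, 33, 52, 218, 155, 83] = 21 72 21 34 da 9b 53 is 7 bytes > B = 6, so hash it first: H(key) = b0, then zero-pad to 6 bytes: K' = b0 00 00 00 00 00.
XOR each byte with 0x5c: b0⊕5c=ec, 00⊕5c=5c, 00⊕5c=5c, 00⊕5c=5c, 00⊕5c=5c, 00⊕5c=5c.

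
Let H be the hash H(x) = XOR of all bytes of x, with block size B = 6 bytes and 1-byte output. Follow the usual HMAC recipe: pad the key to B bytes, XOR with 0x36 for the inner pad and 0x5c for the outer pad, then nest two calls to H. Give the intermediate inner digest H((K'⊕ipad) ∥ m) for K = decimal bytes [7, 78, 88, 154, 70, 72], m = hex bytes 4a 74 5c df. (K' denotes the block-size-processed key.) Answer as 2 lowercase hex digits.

38

Key decimal bytes [7, 78, 88, 154, 70, 72] = 07 4e 58 9a 46 48 is exactly B = 6 bytes: K' = 07 4e 58 9a 46 48.
K' ⊕ ipad = 31 78 6e ac 70 7e.
Inner input = 31 78 6e ac 70 7e ∥ 4a 74 5c df.
Inner hash: XOR 31⊕78⊕6e⊕ac⊕70⊕7e⊕4a⊕74⊕5c⊕df = 38.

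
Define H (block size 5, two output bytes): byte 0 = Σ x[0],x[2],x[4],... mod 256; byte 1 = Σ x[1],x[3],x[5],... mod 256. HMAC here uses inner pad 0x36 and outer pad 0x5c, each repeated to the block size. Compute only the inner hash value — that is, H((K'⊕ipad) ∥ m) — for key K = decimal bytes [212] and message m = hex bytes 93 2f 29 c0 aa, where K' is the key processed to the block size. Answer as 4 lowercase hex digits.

3dd2

Key decimal bytes [212] = d4 is 1 byte ≤ B = 5; zero-pad to 5 bytes: K' = d4 00 00 00 00.
K' ⊕ ipad = e2 36 36 36 36.
Inner input = e2 36 36 36 36 ∥ 93 2f 29 c0 aa.
Inner hash: even-index sum = 573 mod 256 = 61; odd-index sum = 466 mod 256 = 210 → 3d d2.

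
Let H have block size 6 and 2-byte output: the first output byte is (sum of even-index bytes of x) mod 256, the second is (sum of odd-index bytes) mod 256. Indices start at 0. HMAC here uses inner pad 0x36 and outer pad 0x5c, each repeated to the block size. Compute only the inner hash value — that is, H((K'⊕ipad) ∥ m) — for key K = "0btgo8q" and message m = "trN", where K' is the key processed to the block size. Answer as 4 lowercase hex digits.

Key "0btgo8q" = 30 62 74 67 6f 38 71 is 7 bytes > B = 6, so hash it first: H(key) = 84 01, then zero-pad to 6 bytes: K' = 84 01 00 00 00 00.
K' ⊕ ipad = b2 37 36 36 36 36.
Inner input = b2 37 36 36 36 36 ∥ 74 72 4e.
Inner hash: even-index sum = 480 mod 256 = 224; odd-index sum = 277 mod 256 = 21 → e0 15.

e015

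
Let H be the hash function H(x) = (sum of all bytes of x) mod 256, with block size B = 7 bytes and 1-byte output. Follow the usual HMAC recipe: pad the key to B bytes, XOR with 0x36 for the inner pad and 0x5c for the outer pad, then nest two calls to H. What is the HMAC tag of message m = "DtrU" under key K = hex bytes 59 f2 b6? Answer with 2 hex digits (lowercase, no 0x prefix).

17

Key hex bytes 59 f2 b6 is 3 bytes ≤ B = 7; zero-pad to 7 bytes: K' = 59 f2 b6 00 00 00 00.
K' ⊕ ipad = 6f c4 80 36 36 36 36.  K' ⊕ opad = 05 ae ea 5c 5c 5c 5c.
Inner input = (K'⊕ipad) ∥ m = 6f c4 80 36 36 36 36 ∥ 44 74 72 55.
Inner hash: sum = 111+196+128+54+54+54+54+68+116+114+85 = 1034; mod 256 = 10 → 0a.
Outer input = (K'⊕opad) ∥ inner = 05 ae ea 5c 5c 5c 5c ∥ 0a.
Outer hash (tag): sum = 5+174+234+92+92+92+92+10 = 791; mod 256 = 23 → 17.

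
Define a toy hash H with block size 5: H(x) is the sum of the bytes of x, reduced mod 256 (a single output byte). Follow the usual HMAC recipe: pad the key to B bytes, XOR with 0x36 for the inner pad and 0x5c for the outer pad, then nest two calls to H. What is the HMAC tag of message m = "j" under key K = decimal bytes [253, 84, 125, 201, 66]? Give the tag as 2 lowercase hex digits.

d2

Key decimal bytes [253, 84, 125, 201, 66] = fd 54 7d c9 42 is exactly B = 5 bytes: K' = fd 54 7d c9 42.
K' ⊕ ipad = cb 62 4b ff 74.  K' ⊕ opad = a1 08 21 95 1e.
Inner input = (K'⊕ipad) ∥ m = cb 62 4b ff 74 ∥ 6a.
Inner hash: sum = 203+98+75+255+116+106 = 853; mod 256 = 85 → 55.
Outer input = (K'⊕opad) ∥ inner = a1 08 21 95 1e ∥ 55.
Outer hash (tag): sum = 161+8+33+149+30+85 = 466; mod 256 = 210 → d2.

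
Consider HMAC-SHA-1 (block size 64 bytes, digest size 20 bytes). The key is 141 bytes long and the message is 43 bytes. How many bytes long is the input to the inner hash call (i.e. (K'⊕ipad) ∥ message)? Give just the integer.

107

Key is 141 > 64 bytes, so it is hashed to 20 bytes then zero-padded to 64: |K'| = 64.
Inner input = (K'⊕ipad) ∥ m → 64 + 43 = 107 bytes.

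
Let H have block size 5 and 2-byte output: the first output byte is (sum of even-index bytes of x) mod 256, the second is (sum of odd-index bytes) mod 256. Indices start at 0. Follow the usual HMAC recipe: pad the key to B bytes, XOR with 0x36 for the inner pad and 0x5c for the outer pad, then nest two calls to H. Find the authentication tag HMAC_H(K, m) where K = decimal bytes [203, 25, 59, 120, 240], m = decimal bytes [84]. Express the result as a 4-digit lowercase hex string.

Key decimal bytes [203, 25, 59, 120, 240] = cb 19 3b 78 f0 is exactly B = 5 bytes: K' = cb 19 3b 78 f0.
K' ⊕ ipad = fd 2f 0d 4e c6.  K' ⊕ opad = 97 45 67 24 ac.
Inner input = (K'⊕ipad) ∥ m = fd 2f 0d 4e c6 ∥ 54.
Inner hash: even-index sum = 464 mod 256 = 208; odd-index sum = 209 mod 256 = 209 → d0 d1.
Outer input = (K'⊕opad) ∥ inner = 97 45 67 24 ac ∥ d0 d1.
Outer hash (tag): even-index sum = 635 mod 256 = 123; odd-index sum = 313 mod 256 = 57 → 7b 39.

7b39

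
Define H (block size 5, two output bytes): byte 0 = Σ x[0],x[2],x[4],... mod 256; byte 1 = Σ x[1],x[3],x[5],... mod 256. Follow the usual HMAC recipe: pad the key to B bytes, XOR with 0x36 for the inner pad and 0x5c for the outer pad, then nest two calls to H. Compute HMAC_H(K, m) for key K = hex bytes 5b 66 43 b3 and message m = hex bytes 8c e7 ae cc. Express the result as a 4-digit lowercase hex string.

91f4

Key hex bytes 5b 66 43 b3 is 4 bytes ≤ B = 5; zero-pad to 5 bytes: K' = 5b 66 43 b3 00.
K' ⊕ ipad = 6d 50 75 85 36.  K' ⊕ opad = 07 3a 1f ef 5c.
Inner input = (K'⊕ipad) ∥ m = 6d 50 75 85 36 ∥ 8c e7 ae cc.
Inner hash: even-index sum = 715 mod 256 = 203; odd-index sum = 527 mod 256 = 15 → cb 0f.
Outer input = (K'⊕opad) ∥ inner = 07 3a 1f ef 5c ∥ cb 0f.
Outer hash (tag): even-index sum = 145 mod 256 = 145; odd-index sum = 500 mod 256 = 244 → 91 f4.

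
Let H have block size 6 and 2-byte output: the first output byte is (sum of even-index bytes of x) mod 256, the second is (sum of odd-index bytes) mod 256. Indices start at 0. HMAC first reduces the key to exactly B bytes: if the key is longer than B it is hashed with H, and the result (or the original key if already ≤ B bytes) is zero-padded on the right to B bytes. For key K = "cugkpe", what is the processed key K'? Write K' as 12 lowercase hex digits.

6375676b7065

Key "cugkpe" = 63 75 67 6b 70 65 is exactly B = 6 bytes: K' = 63 75 67 6b 70 65.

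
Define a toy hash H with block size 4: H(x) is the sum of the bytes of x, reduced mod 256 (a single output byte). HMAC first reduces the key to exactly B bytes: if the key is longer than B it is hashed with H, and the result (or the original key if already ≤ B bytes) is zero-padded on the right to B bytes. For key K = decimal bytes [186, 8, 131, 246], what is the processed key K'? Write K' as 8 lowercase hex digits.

ba0883f6

Key decimal bytes [186, 8, 131, 246] = ba 08 83 f6 is exactly B = 4 bytes: K' = ba 08 83 f6.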